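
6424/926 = 3212/463= 6.94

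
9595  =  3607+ 5988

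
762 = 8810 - 8048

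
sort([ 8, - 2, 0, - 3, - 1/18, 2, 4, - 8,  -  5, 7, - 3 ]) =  [ - 8, - 5, - 3, - 3, - 2, - 1/18,0, 2, 4, 7, 8]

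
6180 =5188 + 992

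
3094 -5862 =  - 2768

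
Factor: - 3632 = - 2^4*227^1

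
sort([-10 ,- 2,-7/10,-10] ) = [-10, -10, - 2, - 7/10 ] 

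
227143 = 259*877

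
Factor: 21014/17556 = 79/66 = 2^( - 1)*3^( - 1 )*11^(  -  1)*79^1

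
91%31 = 29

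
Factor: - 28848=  - 2^4*3^1*601^1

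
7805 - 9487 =-1682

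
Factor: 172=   2^2*43^1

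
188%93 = 2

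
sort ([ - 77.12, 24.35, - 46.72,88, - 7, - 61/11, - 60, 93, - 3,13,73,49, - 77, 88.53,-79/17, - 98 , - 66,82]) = [ - 98,  -  77.12 , - 77, - 66,- 60, - 46.72, - 7, - 61/11, - 79/17, - 3,13, 24.35, 49, 73,82,88,88.53,93] 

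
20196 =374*54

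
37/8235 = 37/8235 = 0.00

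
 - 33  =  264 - 297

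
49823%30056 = 19767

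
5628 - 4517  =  1111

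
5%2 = 1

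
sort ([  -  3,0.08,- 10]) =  [ - 10, - 3,0.08]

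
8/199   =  8/199 = 0.04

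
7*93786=656502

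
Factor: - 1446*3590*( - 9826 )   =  2^3*3^1 * 5^1*17^3*241^1 * 359^1=51008141640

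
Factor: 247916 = 2^2*61979^1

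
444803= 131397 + 313406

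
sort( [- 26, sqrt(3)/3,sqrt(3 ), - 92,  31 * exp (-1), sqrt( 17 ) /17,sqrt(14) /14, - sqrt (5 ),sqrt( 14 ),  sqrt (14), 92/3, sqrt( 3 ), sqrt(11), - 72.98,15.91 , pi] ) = [-92, - 72.98,-26,-sqrt(5 ), sqrt (17 ) /17, sqrt(14 ) /14,sqrt(3) /3, sqrt( 3),sqrt( 3 ),pi, sqrt(11 ),  sqrt(14), sqrt(14 ), 31*exp( - 1), 15.91,92/3]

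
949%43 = 3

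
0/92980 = 0 = 0.00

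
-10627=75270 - 85897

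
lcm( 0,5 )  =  0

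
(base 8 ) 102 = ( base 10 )66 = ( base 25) 2g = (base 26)2e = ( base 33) 20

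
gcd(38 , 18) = 2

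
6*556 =3336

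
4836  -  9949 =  - 5113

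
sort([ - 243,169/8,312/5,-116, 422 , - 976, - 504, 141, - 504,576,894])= [  -  976, - 504, - 504, - 243, - 116  ,  169/8,312/5, 141, 422, 576, 894] 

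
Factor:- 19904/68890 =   -  2^5*5^(-1 )*83^ ( - 2)  *  311^1 = - 9952/34445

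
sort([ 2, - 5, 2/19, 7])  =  [ - 5 , 2/19, 2, 7]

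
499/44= 11 +15/44 = 11.34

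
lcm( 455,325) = 2275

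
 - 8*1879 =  - 15032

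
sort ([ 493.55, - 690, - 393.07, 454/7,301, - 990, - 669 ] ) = [ - 990,-690, - 669, - 393.07,454/7, 301,493.55 ]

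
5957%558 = 377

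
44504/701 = 44504/701 = 63.49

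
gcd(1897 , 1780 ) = 1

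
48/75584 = 3/4724 = 0.00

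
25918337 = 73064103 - 47145766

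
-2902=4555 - 7457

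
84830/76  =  42415/38 = 1116.18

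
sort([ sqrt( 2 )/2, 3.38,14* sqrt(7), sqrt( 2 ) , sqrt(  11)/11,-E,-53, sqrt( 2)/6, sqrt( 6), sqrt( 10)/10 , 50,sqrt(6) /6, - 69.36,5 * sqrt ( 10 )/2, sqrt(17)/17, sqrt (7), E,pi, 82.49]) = [-69.36 ,-53 , - E, sqrt( 2)/6, sqrt( 17 ) /17,sqrt(11 )/11,  sqrt ( 10 )/10, sqrt ( 6 )/6, sqrt ( 2)/2,sqrt( 2 ),sqrt( 6),sqrt (7),E, pi, 3.38 , 5* sqrt( 10 )/2, 14*sqrt (7), 50, 82.49 ] 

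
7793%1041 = 506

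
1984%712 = 560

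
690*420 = 289800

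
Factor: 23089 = 11^1 * 2099^1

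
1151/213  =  5 + 86/213 = 5.40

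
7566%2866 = 1834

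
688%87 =79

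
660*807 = 532620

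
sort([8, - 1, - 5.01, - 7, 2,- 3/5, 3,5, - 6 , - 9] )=[ - 9, - 7,- 6, - 5.01,-1, - 3/5,  2,3,5,  8] 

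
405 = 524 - 119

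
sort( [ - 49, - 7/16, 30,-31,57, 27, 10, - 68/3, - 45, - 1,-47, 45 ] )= [-49, -47, - 45, - 31, -68/3,  -  1, - 7/16,10 , 27,30, 45,57 ] 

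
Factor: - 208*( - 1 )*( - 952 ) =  - 2^7*7^1*13^1*17^1 = -198016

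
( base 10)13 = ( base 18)D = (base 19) D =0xD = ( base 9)14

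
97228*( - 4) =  - 388912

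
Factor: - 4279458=-2^1*3^1 * 713243^1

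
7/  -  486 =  - 1+479/486 = -0.01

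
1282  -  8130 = -6848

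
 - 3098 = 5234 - 8332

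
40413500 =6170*6550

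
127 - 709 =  - 582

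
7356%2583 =2190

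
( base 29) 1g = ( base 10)45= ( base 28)1h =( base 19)27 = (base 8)55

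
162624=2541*64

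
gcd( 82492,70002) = 2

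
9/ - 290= - 1 + 281/290 = - 0.03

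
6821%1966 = 923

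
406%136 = 134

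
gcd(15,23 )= 1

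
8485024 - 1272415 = 7212609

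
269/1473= 269/1473 = 0.18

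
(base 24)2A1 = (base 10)1393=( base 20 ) 39D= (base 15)62d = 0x571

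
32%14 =4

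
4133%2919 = 1214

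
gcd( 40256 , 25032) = 8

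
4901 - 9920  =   - 5019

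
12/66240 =1/5520 =0.00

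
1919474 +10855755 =12775229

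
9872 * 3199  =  31580528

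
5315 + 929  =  6244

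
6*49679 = 298074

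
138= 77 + 61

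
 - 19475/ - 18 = 19475/18 = 1081.94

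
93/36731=93/36731 = 0.00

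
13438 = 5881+7557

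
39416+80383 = 119799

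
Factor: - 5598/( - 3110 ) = 9/5 = 3^2*5^( - 1)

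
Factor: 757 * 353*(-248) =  - 66270808=-2^3*31^1*353^1*757^1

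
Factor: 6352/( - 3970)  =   - 8/5 = - 2^3*5^( - 1) 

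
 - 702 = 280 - 982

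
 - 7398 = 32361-39759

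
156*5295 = 826020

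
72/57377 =72/57377 = 0.00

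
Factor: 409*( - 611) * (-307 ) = 13^1 * 47^1* 307^1*409^1 =76718993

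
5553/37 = 150 + 3/37 = 150.08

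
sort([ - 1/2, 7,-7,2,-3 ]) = [ - 7, - 3, - 1/2, 2,7 ]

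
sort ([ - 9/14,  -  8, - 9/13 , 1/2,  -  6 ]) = [ - 8 , - 6, - 9/13, - 9/14,1/2 ]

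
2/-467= -2/467 = - 0.00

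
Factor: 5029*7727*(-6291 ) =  - 3^3*47^1*107^1*233^1*7727^1 = - 244462491153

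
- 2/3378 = -1/1689 = - 0.00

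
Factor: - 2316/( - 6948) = 1/3 = 3^( - 1)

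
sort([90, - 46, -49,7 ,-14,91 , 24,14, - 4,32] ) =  [ - 49, - 46, - 14 ,-4, 7, 14,24, 32,90, 91] 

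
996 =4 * 249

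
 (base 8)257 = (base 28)67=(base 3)20111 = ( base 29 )61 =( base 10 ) 175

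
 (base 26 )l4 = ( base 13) 334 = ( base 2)1000100110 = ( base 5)4200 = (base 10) 550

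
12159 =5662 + 6497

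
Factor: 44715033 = 3^2 * 11^1 * 451667^1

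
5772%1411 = 128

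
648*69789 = 45223272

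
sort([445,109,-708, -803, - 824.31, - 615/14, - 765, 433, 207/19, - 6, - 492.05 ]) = [ - 824.31 , - 803, - 765, - 708, - 492.05, - 615/14, - 6, 207/19, 109,433,445]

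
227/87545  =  227/87545 = 0.00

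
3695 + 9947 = 13642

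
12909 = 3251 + 9658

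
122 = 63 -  - 59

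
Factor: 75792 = 2^4*3^1*1579^1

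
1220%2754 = 1220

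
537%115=77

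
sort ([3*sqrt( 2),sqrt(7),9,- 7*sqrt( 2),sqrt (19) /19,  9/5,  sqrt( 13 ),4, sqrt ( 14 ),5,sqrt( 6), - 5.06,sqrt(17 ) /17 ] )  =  [ - 7*sqrt( 2), - 5.06,sqrt( 19) /19,sqrt ( 17 ) /17, 9/5, sqrt( 6),sqrt( 7 ),sqrt(13),sqrt(14),4,3*sqrt(2),5,9]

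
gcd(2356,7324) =4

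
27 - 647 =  - 620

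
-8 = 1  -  9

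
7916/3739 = 7916/3739 =2.12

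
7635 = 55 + 7580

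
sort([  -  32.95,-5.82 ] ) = [ - 32.95,-5.82] 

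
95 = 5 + 90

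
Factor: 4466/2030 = 11/5 = 5^( - 1) * 11^1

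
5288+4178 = 9466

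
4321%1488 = 1345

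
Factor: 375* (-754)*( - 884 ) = 2^3*3^1*5^3 * 13^2*17^1*29^1  =  249951000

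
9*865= 7785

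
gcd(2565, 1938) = 57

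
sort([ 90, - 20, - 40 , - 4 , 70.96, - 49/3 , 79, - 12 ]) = [ - 40,-20, - 49/3,  -  12, - 4,70.96,79 , 90 ]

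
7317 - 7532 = - 215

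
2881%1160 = 561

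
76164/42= 12694/7 = 1813.43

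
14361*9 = 129249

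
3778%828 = 466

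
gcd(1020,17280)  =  60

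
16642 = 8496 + 8146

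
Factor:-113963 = - 113963^1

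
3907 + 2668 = 6575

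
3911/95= 41 + 16/95 = 41.17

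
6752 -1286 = 5466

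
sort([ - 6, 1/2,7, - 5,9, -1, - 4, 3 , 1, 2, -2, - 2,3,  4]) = [ - 6 , - 5,  -  4, - 2, - 2, - 1,  1/2, 1, 2,  3,3,4,7,9]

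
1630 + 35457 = 37087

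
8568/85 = 100 + 4/5 = 100.80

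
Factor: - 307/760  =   - 2^( - 3)*5^( - 1) *19^( - 1 ) *307^1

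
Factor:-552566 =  - 2^1*7^1*29^1*1361^1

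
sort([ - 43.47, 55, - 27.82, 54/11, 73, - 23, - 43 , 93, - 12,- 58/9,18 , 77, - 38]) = [-43.47,-43,- 38, - 27.82, - 23, - 12, - 58/9,54/11, 18, 55, 73, 77,  93]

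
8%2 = 0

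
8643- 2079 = 6564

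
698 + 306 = 1004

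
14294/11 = 1299+5/11 = 1299.45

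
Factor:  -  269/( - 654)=2^( - 1)*3^( - 1)*109^(-1 ) *269^1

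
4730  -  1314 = 3416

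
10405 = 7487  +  2918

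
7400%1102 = 788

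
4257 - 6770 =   -  2513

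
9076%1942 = 1308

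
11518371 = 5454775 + 6063596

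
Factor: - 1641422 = -2^1*820711^1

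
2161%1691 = 470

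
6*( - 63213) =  - 379278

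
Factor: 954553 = 251^1*3803^1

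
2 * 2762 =5524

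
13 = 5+8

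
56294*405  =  22799070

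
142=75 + 67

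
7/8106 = 1/1158  =  0.00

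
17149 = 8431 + 8718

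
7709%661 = 438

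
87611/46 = 1904+27/46= 1904.59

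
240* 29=6960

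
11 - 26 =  - 15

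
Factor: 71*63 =3^2*7^1*71^1 = 4473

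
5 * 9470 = 47350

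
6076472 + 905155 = 6981627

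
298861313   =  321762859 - 22901546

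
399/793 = 399/793 = 0.50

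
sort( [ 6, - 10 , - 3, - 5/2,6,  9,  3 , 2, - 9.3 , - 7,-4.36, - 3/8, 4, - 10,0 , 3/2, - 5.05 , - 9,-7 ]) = [ - 10, - 10, - 9.3, - 9, - 7,-7, - 5.05,-4.36, - 3 , - 5/2,-3/8,0, 3/2,2, 3 , 4 , 6, 6,9]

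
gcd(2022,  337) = 337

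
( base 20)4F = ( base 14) 6b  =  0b1011111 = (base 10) 95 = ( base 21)4b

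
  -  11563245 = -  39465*293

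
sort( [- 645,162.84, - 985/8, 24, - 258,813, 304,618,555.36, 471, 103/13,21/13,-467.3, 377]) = [-645, -467.3, - 258 , - 985/8,21/13, 103/13,24, 162.84, 304,  377,471,  555.36, 618,813 ]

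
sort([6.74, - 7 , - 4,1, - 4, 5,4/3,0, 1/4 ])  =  [  -  7,  -  4 , - 4,  0, 1/4, 1, 4/3,5, 6.74]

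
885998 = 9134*97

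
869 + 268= 1137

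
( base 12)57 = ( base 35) 1w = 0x43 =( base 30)27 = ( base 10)67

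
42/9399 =14/3133 = 0.00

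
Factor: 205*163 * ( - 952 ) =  - 2^3*5^1*7^1*17^1*41^1*163^1=   - 31811080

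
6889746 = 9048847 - 2159101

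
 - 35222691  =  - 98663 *357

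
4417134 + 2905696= 7322830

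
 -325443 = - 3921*83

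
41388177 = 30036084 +11352093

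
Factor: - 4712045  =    -  5^1*13^1*72493^1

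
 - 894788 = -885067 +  - 9721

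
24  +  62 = 86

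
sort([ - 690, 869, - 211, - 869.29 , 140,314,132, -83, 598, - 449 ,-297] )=[ - 869.29, - 690, - 449, - 297 , - 211, - 83,132,140,314, 598, 869]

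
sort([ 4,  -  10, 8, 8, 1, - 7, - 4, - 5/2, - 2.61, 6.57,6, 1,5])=[ - 10 ,  -  7, - 4, - 2.61, - 5/2,1, 1,4, 5, 6, 6.57, 8, 8] 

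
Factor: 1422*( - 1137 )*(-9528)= 15405003792= 2^4* 3^4 * 79^1*379^1*397^1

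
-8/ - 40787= 8/40787=0.00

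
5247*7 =36729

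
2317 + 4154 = 6471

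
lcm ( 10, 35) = 70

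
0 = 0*44777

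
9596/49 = 195 +41/49= 195.84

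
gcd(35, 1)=1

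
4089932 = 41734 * 98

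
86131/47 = 1832 + 27/47 = 1832.57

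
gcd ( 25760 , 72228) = 4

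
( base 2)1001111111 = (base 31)kj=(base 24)12F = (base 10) 639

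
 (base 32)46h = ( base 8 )10321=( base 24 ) 7B9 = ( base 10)4305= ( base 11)3264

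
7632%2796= 2040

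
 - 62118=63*( - 986)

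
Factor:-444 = -2^2 *3^1*37^1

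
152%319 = 152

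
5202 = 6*867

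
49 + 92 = 141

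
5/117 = 5/117 = 0.04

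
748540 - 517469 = 231071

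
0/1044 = 0=0.00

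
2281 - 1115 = 1166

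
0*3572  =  0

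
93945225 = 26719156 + 67226069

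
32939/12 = 32939/12 = 2744.92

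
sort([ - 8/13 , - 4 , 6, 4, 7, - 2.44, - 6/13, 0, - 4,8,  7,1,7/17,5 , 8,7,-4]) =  [ - 4, - 4, - 4,-2.44, - 8/13, - 6/13, 0, 7/17,1, 4,5, 6,7,7, 7, 8,8]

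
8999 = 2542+6457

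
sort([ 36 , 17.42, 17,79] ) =[17,  17.42,36,79]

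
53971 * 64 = 3454144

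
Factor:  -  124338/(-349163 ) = 318/893  =  2^1*3^1*19^ ( - 1)*47^( - 1)*53^1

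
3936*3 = 11808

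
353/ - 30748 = -1 + 30395/30748 = - 0.01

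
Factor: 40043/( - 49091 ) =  - 7^(  -  1 )*23^1*1741^1 * 7013^(-1) 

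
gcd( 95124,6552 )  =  12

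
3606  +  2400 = 6006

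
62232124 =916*67939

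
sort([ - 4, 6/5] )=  [- 4, 6/5 ]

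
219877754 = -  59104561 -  - 278982315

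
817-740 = 77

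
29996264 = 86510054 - 56513790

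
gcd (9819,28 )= 1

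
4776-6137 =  - 1361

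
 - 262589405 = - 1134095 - 261455310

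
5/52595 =1/10519  =  0.00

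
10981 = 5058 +5923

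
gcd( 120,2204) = 4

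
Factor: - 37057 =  - 37057^1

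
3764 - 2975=789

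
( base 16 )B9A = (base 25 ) 4IK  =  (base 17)a4c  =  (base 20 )78A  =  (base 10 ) 2970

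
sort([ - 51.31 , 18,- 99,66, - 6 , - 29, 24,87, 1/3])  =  [ - 99, - 51.31 ,-29, - 6, 1/3, 18 , 24,66 , 87]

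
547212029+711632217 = 1258844246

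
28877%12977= 2923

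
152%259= 152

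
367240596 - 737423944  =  -370183348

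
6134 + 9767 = 15901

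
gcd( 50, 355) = 5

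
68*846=57528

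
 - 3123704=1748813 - 4872517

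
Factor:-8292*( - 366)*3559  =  2^3*3^2 * 61^1* 691^1*3559^1 = 10801109448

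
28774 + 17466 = 46240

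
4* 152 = 608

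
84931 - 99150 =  - 14219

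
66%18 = 12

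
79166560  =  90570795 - 11404235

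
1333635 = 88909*15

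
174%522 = 174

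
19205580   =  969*19820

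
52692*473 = 24923316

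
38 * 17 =646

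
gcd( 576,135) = 9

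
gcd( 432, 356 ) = 4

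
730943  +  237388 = 968331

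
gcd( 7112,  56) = 56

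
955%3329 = 955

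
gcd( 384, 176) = 16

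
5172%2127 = 918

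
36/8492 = 9/2123 =0.00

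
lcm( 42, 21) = 42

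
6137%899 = 743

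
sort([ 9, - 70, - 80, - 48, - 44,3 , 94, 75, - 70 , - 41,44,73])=[ - 80, - 70, - 70, - 48, - 44, - 41,3,9,44,73,75,94]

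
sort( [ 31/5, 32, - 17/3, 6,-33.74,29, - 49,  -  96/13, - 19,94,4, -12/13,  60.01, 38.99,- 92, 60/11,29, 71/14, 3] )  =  [  -  92, - 49, - 33.74, - 19, - 96/13,-17/3,-12/13, 3, 4, 71/14 , 60/11,6, 31/5 , 29, 29, 32,38.99, 60.01,94]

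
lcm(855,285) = 855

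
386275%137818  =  110639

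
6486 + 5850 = 12336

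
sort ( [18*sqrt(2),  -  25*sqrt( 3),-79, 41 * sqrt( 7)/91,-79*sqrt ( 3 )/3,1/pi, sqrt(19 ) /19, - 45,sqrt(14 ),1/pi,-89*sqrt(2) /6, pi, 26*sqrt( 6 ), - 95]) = [ - 95,-79, - 79*sqrt(3 )/3, - 45, - 25*sqrt ( 3),  -  89*  sqrt( 2)/6, sqrt( 19)/19,1/pi, 1/pi,41 * sqrt( 7)/91,pi,sqrt (14),18* sqrt(2), 26*sqrt ( 6) ]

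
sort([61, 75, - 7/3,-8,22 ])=[ - 8, - 7/3,22, 61,75]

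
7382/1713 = 7382/1713 = 4.31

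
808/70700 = 2/175= 0.01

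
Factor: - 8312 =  - 2^3*1039^1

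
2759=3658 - 899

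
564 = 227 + 337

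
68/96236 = 17/24059 = 0.00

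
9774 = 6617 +3157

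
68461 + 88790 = 157251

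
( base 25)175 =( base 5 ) 11210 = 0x325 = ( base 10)805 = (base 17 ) 2d6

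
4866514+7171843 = 12038357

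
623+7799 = 8422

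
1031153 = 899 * 1147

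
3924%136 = 116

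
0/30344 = 0 = 0.00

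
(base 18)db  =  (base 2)11110101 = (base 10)245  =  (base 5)1440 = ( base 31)7S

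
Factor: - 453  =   - 3^1*151^1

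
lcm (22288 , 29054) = 1627024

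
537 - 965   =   - 428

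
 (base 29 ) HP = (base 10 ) 518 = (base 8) 1006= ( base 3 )201012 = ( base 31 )GM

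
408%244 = 164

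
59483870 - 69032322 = -9548452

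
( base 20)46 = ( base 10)86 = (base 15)5b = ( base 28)32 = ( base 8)126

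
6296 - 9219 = -2923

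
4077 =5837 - 1760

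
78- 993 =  - 915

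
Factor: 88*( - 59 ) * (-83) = 430936= 2^3 * 11^1 *59^1*83^1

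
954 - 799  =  155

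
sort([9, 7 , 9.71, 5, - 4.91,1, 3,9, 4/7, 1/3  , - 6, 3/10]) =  [ - 6, -4.91,3/10, 1/3,4/7, 1, 3,5 , 7, 9, 9, 9.71 ] 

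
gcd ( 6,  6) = 6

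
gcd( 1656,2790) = 18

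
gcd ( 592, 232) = 8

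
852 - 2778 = - 1926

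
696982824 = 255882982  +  441099842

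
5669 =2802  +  2867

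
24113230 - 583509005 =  - 559395775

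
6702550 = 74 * 90575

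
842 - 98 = 744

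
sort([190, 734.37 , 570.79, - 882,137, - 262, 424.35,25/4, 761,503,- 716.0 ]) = [ - 882, - 716.0, - 262, 25/4, 137,  190,424.35,503,  570.79,734.37,761] 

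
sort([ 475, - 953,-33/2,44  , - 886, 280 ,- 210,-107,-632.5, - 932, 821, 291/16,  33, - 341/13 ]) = [ - 953,- 932,-886,-632.5, - 210,-107,-341/13, - 33/2,291/16, 33, 44 , 280,  475, 821 ] 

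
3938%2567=1371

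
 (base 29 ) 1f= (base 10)44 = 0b101100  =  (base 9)48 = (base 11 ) 40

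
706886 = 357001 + 349885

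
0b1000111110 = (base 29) jn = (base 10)574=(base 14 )2D0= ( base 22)142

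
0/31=0  =  0.00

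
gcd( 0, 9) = 9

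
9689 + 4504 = 14193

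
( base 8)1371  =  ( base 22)1cd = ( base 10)761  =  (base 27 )115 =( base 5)11021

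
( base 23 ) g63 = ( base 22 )HH3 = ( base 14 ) 31c9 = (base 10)8605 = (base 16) 219d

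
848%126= 92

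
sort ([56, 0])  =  [0, 56]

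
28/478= 14/239 = 0.06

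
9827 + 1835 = 11662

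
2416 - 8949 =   -  6533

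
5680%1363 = 228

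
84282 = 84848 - 566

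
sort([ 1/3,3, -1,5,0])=[-1,  0,1/3, 3,5 ] 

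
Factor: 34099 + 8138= 3^2 * 13^1 * 19^2= 42237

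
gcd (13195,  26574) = 1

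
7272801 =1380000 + 5892801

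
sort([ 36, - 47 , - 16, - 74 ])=[ - 74 ,  -  47, -16,36]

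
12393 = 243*51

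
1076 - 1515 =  - 439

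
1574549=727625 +846924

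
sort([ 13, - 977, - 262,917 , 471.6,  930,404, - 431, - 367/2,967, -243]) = [ - 977,-431,  -  262,- 243 , - 367/2,13, 404 , 471.6,917,930, 967 ] 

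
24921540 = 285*87444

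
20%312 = 20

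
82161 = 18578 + 63583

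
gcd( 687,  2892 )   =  3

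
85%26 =7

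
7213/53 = 7213/53 = 136.09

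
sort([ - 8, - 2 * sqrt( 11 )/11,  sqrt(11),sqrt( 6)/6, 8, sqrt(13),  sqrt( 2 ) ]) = [ - 8 ,-2 *sqrt(11)/11,sqrt(6)/6, sqrt(2),sqrt( 11 ),sqrt( 13 ), 8]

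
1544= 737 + 807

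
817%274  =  269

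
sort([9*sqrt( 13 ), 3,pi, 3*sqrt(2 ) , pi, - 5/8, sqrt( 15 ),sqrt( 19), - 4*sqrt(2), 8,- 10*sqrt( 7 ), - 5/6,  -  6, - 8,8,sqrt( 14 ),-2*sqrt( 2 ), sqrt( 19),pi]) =[ - 10 * sqrt (7), - 8, - 6 ,- 4*sqrt(2), -2*sqrt( 2 ),-5/6,  -  5/8, 3, pi,pi , pi, sqrt( 14),sqrt( 15 ),3*sqrt ( 2 ),sqrt(19 ),sqrt(19 ),8,8, 9*sqrt(13)]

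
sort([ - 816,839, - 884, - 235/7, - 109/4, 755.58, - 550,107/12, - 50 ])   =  [-884,-816, - 550,-50, - 235/7,  -  109/4,107/12,755.58,839 ]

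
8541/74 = 8541/74 = 115.42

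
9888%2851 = 1335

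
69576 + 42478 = 112054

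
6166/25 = 6166/25 = 246.64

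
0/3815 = 0 = 0.00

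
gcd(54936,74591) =1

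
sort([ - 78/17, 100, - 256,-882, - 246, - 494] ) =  [-882, - 494,  -  256, -246,  -  78/17,100 ] 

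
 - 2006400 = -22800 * 88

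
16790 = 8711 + 8079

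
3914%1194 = 332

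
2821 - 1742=1079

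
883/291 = 3+10/291 = 3.03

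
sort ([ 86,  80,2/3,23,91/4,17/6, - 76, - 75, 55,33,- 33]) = [ -76, - 75, - 33,2/3, 17/6  ,  91/4,23,33,55, 80,86 ]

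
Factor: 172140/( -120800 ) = - 57/40 = -2^( - 3 )*3^1*5^(-1)*19^1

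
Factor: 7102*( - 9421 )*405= - 2^1*3^4 * 5^1*53^1*67^1*9421^1 = - 27097716510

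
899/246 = 899/246 = 3.65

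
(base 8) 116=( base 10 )78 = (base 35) 28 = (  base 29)2k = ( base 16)4e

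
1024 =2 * 512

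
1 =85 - 84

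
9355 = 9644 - 289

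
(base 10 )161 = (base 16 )A1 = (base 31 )56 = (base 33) 4T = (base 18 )8H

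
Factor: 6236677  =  43^2*3373^1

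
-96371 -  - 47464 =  - 48907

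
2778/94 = 1389/47 =29.55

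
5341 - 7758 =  - 2417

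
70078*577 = 40435006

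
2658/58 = 45 + 24/29  =  45.83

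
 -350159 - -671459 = 321300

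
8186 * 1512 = 12377232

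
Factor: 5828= 2^2*31^1* 47^1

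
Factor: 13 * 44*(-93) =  - 53196  =  - 2^2*3^1*11^1*13^1*31^1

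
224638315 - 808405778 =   -  583767463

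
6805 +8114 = 14919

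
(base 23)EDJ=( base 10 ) 7724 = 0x1e2c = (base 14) 2b5a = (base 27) AG2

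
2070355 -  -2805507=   4875862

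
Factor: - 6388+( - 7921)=-41^1 *349^1 = - 14309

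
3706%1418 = 870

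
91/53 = 1+38/53  =  1.72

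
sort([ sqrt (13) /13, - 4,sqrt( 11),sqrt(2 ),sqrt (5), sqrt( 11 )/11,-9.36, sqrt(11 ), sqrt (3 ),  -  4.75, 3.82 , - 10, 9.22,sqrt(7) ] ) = [-10, - 9.36,-4.75,-4,sqrt(13)/13, sqrt( 11 )/11, sqrt(2), sqrt( 3), sqrt(5), sqrt(7) , sqrt( 11), sqrt(11),3.82,9.22]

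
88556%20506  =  6532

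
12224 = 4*3056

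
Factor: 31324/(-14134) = - 2^1*37^ ( - 1)*41^1 = - 82/37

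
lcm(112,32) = 224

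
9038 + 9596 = 18634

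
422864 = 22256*19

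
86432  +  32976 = 119408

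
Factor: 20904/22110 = 2^2 * 5^( - 1)*11^( - 1) *13^1 = 52/55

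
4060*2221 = 9017260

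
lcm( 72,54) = 216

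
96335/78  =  1235+5/78  =  1235.06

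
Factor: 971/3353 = 7^( - 1)*479^( - 1)*971^1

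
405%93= 33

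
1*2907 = 2907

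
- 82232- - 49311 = - 32921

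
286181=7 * 40883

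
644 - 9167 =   -  8523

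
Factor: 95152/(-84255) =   -  2^4 * 3^( -1) * 5^( -1)*19^1*41^ ( - 1 )*137^(-1)*313^1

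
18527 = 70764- 52237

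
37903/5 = 7580 + 3/5 = 7580.60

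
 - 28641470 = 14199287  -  42840757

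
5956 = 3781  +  2175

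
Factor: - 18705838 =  - 2^1*653^1 * 14323^1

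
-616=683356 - 683972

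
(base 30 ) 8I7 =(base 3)101121221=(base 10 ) 7747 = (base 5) 221442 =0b1111001000011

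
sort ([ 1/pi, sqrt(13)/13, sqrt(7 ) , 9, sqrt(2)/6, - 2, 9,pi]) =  [ - 2,sqrt( 2)/6, sqrt(13 ) /13,1/pi,  sqrt(7),pi,9,9 ]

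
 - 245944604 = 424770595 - 670715199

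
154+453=607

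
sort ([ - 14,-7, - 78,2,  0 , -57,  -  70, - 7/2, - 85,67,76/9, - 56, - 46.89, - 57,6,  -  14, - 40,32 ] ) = [  -  85, - 78, -70, - 57, - 57, - 56, - 46.89, - 40, - 14, - 14 , - 7 ,-7/2, 0,2, 6, 76/9,32,67 ]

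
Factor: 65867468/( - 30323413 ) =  - 2^2*29^1  *47^( - 1)  *349^1 *1627^1*645179^( - 1 ) 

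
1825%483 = 376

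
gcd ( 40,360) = 40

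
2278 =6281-4003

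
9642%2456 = 2274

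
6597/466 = 14 + 73/466 = 14.16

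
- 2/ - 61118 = 1/30559=0.00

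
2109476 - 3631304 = - 1521828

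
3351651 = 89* 37659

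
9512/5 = 1902 + 2/5 =1902.40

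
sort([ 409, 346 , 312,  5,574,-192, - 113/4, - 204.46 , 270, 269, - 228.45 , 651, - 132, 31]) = [ - 228.45,-204.46,  -  192,- 132,-113/4, 5,  31,  269,  270,  312,346, 409,574,651 ]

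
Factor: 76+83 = 159=3^1*53^1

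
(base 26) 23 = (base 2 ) 110111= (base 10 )55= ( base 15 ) 3A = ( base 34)1L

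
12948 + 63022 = 75970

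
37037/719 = 37037/719 = 51.51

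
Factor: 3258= 2^1*3^2*181^1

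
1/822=1/822 =0.00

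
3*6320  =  18960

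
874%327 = 220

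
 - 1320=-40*33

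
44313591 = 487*90993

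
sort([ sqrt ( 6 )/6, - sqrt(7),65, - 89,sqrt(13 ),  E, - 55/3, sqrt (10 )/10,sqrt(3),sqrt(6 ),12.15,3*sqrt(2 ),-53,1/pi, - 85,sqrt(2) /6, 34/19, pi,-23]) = [  -  89, - 85,-53, - 23, - 55/3, - sqrt ( 7 ),  sqrt( 2)/6,sqrt(10)/10,1/pi,  sqrt(6) /6,sqrt( 3),34/19, sqrt(6),E,pi, sqrt( 13 ),3 * sqrt(2),12.15, 65]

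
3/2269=3/2269=0.00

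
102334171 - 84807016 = 17527155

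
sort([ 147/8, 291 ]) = [ 147/8, 291]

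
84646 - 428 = 84218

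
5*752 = 3760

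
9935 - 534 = 9401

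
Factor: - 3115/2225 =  - 7/5 = -  5^(-1) * 7^1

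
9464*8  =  75712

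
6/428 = 3/214  =  0.01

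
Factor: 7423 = 13^1*571^1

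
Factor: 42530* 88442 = 2^2 *5^1*4253^1 * 44221^1 = 3761438260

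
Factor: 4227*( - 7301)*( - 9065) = 279757929255 = 3^1*5^1  *7^4*37^1*149^1*1409^1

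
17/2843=17/2843 = 0.01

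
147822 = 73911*2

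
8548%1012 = 452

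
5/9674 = 5/9674 = 0.00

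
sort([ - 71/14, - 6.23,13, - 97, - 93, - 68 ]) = [  -  97,- 93, - 68, - 6.23, - 71/14, 13]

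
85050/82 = 42525/41 = 1037.20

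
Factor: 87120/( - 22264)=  - 2^1*3^2*5^1* 23^( - 1) = - 90/23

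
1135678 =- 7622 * ( - 149)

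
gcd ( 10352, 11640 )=8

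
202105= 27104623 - 26902518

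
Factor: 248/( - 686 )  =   - 2^2*7^( - 3 )*31^1 =- 124/343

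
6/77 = 6/77 = 0.08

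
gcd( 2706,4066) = 2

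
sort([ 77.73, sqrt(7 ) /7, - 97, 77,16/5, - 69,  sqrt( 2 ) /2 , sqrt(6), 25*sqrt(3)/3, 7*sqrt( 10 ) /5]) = [ - 97, - 69,sqrt(7)/7,sqrt( 2)/2, sqrt(6 ) , 16/5,7  *sqrt( 10)/5 , 25*sqrt(3)/3,77,77.73]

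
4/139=4/139 = 0.03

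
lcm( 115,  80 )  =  1840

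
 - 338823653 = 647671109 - 986494762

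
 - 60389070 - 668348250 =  - 728737320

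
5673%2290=1093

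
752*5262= 3957024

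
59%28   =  3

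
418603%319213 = 99390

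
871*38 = 33098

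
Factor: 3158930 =2^1*5^1*315893^1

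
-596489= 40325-636814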